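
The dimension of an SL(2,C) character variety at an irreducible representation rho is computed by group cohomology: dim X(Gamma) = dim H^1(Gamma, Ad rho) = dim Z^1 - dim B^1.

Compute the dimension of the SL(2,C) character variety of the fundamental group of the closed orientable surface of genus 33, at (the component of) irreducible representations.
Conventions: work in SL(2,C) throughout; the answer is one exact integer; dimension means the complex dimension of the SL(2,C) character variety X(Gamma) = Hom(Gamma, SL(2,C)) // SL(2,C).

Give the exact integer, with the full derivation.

Gamma = pi_1(Sigma_33) = < a_1, b_1, ..., a_33, b_33 | prod [a_i, b_i] > has 2g = 66 generators and 1 relator.
A cocycle assigns one sl_2 vector per generator subject to the relator condition d_2(z) = 0: dim of the unconstrained space is 3*2g = 198.
At an irreducible rho, H^2 = coker(d_2) vanishes (Poincare duality: H^2 is dual to H^0 = invariants = 0), so d_2 is surjective onto sl_2 and dim Z^1 = 198 - 3 = 195.
As always at irreducible rho, dim B^1 = 3.
dim H^1 = 195 - 3 = 192 = dim X.

192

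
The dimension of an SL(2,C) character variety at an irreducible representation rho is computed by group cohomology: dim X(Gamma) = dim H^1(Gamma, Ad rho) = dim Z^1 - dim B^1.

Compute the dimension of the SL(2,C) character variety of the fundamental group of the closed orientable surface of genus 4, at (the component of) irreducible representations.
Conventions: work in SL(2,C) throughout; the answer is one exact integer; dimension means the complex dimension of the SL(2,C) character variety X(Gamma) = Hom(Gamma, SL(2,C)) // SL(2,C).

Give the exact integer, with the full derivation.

pi_1 of the closed genus-4 surface has 8 generators bound by the single product-of-commutators relator.
A cocycle assigns one sl_2 vector per generator subject to the relator condition d_2(z) = 0: dim of the unconstrained space is 3*2g = 24.
d_2 is surjective at irreducible rho (its cokernel H^2 is dual to H^0 = 0), so dim Z^1 = 24 - 3 = 21.
Coboundaries contribute dim B^1 = 3 (injective at irreducible rho).
dim H^1 = 21 - 3 = 18 = dim X.

18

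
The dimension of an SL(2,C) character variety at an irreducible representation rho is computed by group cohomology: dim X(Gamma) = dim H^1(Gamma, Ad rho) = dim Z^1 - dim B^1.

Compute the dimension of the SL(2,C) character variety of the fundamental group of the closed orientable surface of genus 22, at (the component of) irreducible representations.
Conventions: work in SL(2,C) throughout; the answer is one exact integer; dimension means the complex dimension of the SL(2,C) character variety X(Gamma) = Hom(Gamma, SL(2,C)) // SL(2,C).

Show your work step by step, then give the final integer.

126

pi_1 of the closed genus-22 surface has 44 generators bound by the single product-of-commutators relator.
A cocycle assigns one sl_2 vector per generator subject to the relator condition d_2(z) = 0: dim of the unconstrained space is 3*2g = 132.
At an irreducible rho, H^2 = coker(d_2) vanishes (Poincare duality: H^2 is dual to H^0 = invariants = 0), so d_2 is surjective onto sl_2 and dim Z^1 = 132 - 3 = 129.
Coboundaries contribute dim B^1 = 3 (injective at irreducible rho).
Hence dim X = 129 - 3 = 126.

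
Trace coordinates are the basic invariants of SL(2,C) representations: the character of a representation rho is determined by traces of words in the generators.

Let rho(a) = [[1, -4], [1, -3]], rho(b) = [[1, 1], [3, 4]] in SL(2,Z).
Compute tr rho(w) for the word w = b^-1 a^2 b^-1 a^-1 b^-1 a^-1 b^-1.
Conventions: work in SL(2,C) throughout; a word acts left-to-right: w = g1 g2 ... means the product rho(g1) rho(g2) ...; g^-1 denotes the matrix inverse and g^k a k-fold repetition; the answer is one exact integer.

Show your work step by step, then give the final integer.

-69989

rho(b^-1) = [[4, -1], [-3, 1]]
... * rho(a) = [[1, -4], [1, -3]]  ->  [[3, -13], [-2, 9]]
... * rho(a) = [[1, -4], [1, -3]]  ->  [[-10, 27], [7, -19]]
... * rho(b^-1) = [[4, -1], [-3, 1]]  ->  [[-121, 37], [85, -26]]
... * rho(a^-1) = [[-3, 4], [-1, 1]]  ->  [[326, -447], [-229, 314]]
... * rho(b^-1) = [[4, -1], [-3, 1]]  ->  [[2645, -773], [-1858, 543]]
... * rho(a^-1) = [[-3, 4], [-1, 1]]  ->  [[-7162, 9807], [5031, -6889]]
... * rho(b^-1) = [[4, -1], [-3, 1]]  ->  [[-58069, 16969], [40791, -11920]]
tr = -58069 + -11920 = -69989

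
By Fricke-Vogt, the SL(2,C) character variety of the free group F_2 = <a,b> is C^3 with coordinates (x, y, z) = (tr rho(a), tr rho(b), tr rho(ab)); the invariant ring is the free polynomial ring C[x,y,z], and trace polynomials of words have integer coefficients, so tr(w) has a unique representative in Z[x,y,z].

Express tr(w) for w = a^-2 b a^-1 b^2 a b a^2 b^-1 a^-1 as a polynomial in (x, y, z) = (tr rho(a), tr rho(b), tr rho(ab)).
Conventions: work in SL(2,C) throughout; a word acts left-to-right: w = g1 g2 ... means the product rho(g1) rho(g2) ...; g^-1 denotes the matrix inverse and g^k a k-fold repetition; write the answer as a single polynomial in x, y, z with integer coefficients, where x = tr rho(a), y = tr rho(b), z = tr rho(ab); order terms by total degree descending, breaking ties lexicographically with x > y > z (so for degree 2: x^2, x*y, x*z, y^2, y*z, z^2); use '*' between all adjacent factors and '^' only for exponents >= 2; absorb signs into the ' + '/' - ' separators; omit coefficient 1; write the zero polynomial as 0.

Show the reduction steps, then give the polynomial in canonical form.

trace(a b a b) = trace(a b) * trace(a b) - trace(1)  (split on a) = z^2 - 2
use: trace(a b a) = trace(a) * trace(b a) - trace(b)  (reduce the a square) = x*z - y
trace(b^2 a b a) = trace(b) * trace(a b a b) - trace(a b a)  (reduce the b square) = y*z^2 - x*z - y
trace(b a b) = trace(b) * trace(a b) - trace(a)  (reduce the b square) = y*z - x
trace(b a b a^2) = trace(a) * trace(b a b a) - trace(b a b)  (reduce the a square) = x*z^2 - y*z - x
use: trace(a b a^3 b) = trace(a) * trace(b a b a^2) - trace(b a b a)  (reduce the a square) = x^2*z^2 - x*y*z - x^2 - z^2 + 2
apply: trace(a^2 b a) = trace(a) * trace(a b a) - trace(a b)  (reduce the a square) = x^2*z - x*y - z
trace(a b a^3) = trace(a) * trace(a^2 b a) - trace(a^2 b)  (reduce the a square) = x^3*z - x^2*y - 2*x*z + y
apply: trace(b a b a^3 b) = trace(b) * trace(a b a^3 b) - trace(a b a^3)  (reduce the b square) = x^2*y*z^2 - x^3*z - x*y^2*z - y*z^2 + 2*x*z + y
use: trace(b^2 a b a^3 b) = trace(b) * trace(b a b a^3 b) - trace(b a b a^3)  (reduce the b square) = x^2*y^2*z^2 - x^3*y*z - x*y^3*z - x^2*z^2 - y^2*z^2 + 3*x*y*z + x^2 + y^2 + z^2 - 2
trace(b a b a b a) = trace(b a b a) * trace(b a) - trace(a b)  (split on b) = z^3 - 3*z
trace(b a b a b a^2) = trace(a) * trace(b a b a b a) - trace(b a b a b)  (reduce the a square) = x*z^3 - y*z^2 - 2*x*z + y
use: trace(a b a^3 b a b) = trace(a) * trace(b a b a b a^2) - trace(b a b a b a)  (reduce the a square) = x^2*z^3 - x*y*z^2 - 2*x^2*z - z^3 + x*y + 3*z
trace(b^2) = trace(b) * trace(b) - trace(1)  (reduce the b square) = y^2 - 2
trace(b^2 a^2) = trace(a) * trace(b^2 a) - trace(b^2)  (reduce the a square) = x*y*z - x^2 - y^2 + 2
apply: trace(b a^3 b) = trace(a) * trace(b^2 a^2) - trace(b^2 a)  (reduce the a square) = x^2*y*z - x^3 - x*y^2 - y*z + 3*x
use: trace(a b a^3 b a) = trace(a) * trace(b a^3 b a) - trace(b a^3 b)  (reduce the a square) = x^3*z^2 - 2*x^2*y*z + x*y^2 - x*z^2 + y*z - x
use: trace(b^2 a b a^3 b a) = trace(b) * trace(a b a^3 b a b) - trace(a b a^3 b a)  (reduce the b square) = x^2*y*z^3 - x^3*z^2 - x*y^2*z^2 - y*z^3 + x*z^2 + 2*y*z + x
trace(a b a^-1 b^2 a b a^2) = trace(b^2 a b a^3 b) * trace(a) - trace(b^2 a b a^3 b a)  (eliminate a^-1) = x^3*y^2*z^2 - x^4*y*z - x^2*y^3*z - x^2*y*z^3 + 3*x^2*y*z + y*z^3 + x^3 + x*y^2 - 2*y*z - 3*x
use: trace(a b a b a b^2) = trace(b) * trace(a b a b a b) - trace(a b a b a)  (reduce the b square) = y*z^3 - x*z^2 - 2*y*z + x
trace(b a b^3 a b a) = trace(b) * trace(a b a b a b^2) - trace(a b a b a b)  (reduce the b square) = y^2*z^3 - x*y*z^2 - 2*y^2*z - z^3 + x*y + 3*z
apply: trace(a b^2 a b^2) = trace(b) * trace(a b^2 a b) - trace(a b^2 a)  (reduce the b square) = y^2*z^2 - 2*x*y*z + x^2 - 2
trace(b a b^3 a b) = trace(b) * trace(a b^2 a b^2) - trace(a b^2 a b)  (reduce the b square) = y^3*z^2 - 2*x*y^2*z + x^2*y - y*z^2 + x*z - y
trace(b^2 a b a^2 b a b) = trace(a) * trace(b a b^3 a b a) - trace(b a b^3 a b)  (reduce the a square) = x*y^2*z^3 - x^2*y*z^2 - y^3*z^2 - x*z^3 + y*z^2 + 2*x*z + y
trace(a b a b a b a b) = trace(a b) * trace(a b a b a b) - trace(a^-1 b^-1 a^-1 b^-1)  (split on a) = z^4 - 4*z^2 + 2
trace(b a b a b^2 a b a) = trace(b) * trace(a b a b a b a b) - trace(a b a b a b a)  (reduce the b square) = y*z^4 - x*z^3 - 3*y*z^2 + 2*x*z + y
trace(b a b^2) = trace(b) * trace(a b^2) - trace(a b)  (reduce the b square) = y^2*z - x*y - z
trace(a b a b^2 a) = trace(a) * trace(b a b^2 a) - trace(b a b^2)  (reduce the a square) = x*y*z^2 - x^2*z - y^2*z + z
use: trace(b a b a b^2 a b) = trace(b) * trace(a b a b^2 a b) - trace(a b a b^2 a)  (reduce the b square) = y^2*z^3 - 2*x*y*z^2 + x^2*z - y^2*z + x*y - z
trace(b^2 a b a^2 b a b a) = trace(a) * trace(b a b a b^2 a b a) - trace(b a b a b^2 a b)  (reduce the a square) = x*y*z^4 - x^2*z^3 - y^2*z^3 - x*y*z^2 + x^2*z + y^2*z + z
apply: trace(a b a^-1 b^2 a b a^2 b) = trace(b^2 a b a^2 b a b) * trace(a) - trace(b^2 a b a^2 b a b a)  (eliminate a^-1) = x^2*y^2*z^3 - x^3*y*z^2 - x*y^3*z^2 - x*y*z^4 + y^2*z^3 + 2*x*y*z^2 + x^2*z - y^2*z + x*y - z
use: trace(b a^-1 b^2 a b a^2 b^-1 a) = trace(a b a^-1 b^2 a b a^2) * trace(b) - trace(a b a^-1 b^2 a b a^2 b)  (eliminate b^-1) = x^3*y^3*z^2 - x^4*y^2*z - x^2*y^4*z - 2*x^2*y^2*z^3 + x^3*y*z^2 + x*y^3*z^2 + x*y*z^4 + 3*x^2*y^2*z + x^3*y + x*y^3 - 2*x*y*z^2 - x^2*z - y^2*z - 4*x*y + z
apply: trace(a^-1 b a^-1 b^2 a b a^2 b^-1) = trace(b a^-1 b^2 a b a^2 b^-1) * trace(a) - trace(b a^-1 b^2 a b a^2 b^-1 a)  (eliminate a^-1) = -x^3*y^3*z^2 + x^4*y^2*z + x^2*y^4*z + 2*x^2*y^2*z^3 - x^3*y*z^2 - x*y^3*z^2 - x*y*z^4 - 3*x^2*y^2*z - x^3*y - x*y^3 + 3*x*y*z^2 + y^2*z + 3*x*y - z
apply: trace(b a^-1 b^2 a b a^2 b^-1 a^-2) = trace(a^-1 b a^-1 b^2 a b a^2 b^-1) * trace(a) - trace(a^-1 b a^-1 b^2 a b a^2 b^-1 a)  (eliminate a^-1) = -x^4*y^3*z^2 + x^5*y^2*z + x^3*y^4*z + 2*x^3*y^2*z^3 - x^4*y*z^2 - x^2*y^3*z^2 - x^2*y*z^4 - 3*x^3*y^2*z - x^4*y - x^2*y^3 + 3*x^2*y*z^2 + x*y^2*z + 3*x^2*y - y*z^2 + y
apply: trace(a^-2 b a^-1 b^2 a b a^2 b^-1 a^-1) = trace(b a^-1 b^2 a b a^2 b^-1 a^-2) * trace(a) - trace(b a^-1 b^2 a b a^2 b^-1 a^-1)  (eliminate a^-1) = -x^5*y^3*z^2 + x^6*y^2*z + x^4*y^4*z + 2*x^4*y^2*z^3 - x^5*y*z^2 - x^3*y*z^4 - 4*x^4*y^2*z - x^2*y^4*z - 2*x^2*y^2*z^3 - x^5*y - x^3*y^3 + 4*x^3*y*z^2 + x*y^3*z^2 + x*y*z^4 + 4*x^2*y^2*z + 4*x^3*y + x*y^3 - 4*x*y*z^2 - y^2*z - 2*x*y + z

-x^5*y^3*z^2 + x^6*y^2*z + x^4*y^4*z + 2*x^4*y^2*z^3 - x^5*y*z^2 - x^3*y*z^4 - 4*x^4*y^2*z - x^2*y^4*z - 2*x^2*y^2*z^3 - x^5*y - x^3*y^3 + 4*x^3*y*z^2 + x*y^3*z^2 + x*y*z^4 + 4*x^2*y^2*z + 4*x^3*y + x*y^3 - 4*x*y*z^2 - y^2*z - 2*x*y + z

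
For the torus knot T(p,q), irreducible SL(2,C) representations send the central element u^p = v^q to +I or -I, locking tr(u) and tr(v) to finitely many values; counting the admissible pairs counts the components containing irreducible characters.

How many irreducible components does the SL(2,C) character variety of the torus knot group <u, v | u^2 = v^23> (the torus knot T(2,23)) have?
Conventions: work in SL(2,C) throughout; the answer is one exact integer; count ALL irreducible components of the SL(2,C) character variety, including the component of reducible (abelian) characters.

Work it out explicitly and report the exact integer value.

12

For T(2,23): irreducibility forces the central element u^2 = v^23 to one of +I, -I.
On an irreducible component, tr(u) is locked at 2*cos(pi*alpha/2) for some alpha in 1..1, and tr(v) at 2*cos(pi*beta/23) for some beta in 1..22.
The two central values (-1)^alpha I and (-1)^beta I must be the same matrix, so alpha and beta share a parity.
Counting: 1 odd alphas x 11 odd betas + 0 even alphas x 11 even betas = 11 + 0 = 11.
components with irreducible characters: 11; plus the single component of reducible (abelian) characters: total 12.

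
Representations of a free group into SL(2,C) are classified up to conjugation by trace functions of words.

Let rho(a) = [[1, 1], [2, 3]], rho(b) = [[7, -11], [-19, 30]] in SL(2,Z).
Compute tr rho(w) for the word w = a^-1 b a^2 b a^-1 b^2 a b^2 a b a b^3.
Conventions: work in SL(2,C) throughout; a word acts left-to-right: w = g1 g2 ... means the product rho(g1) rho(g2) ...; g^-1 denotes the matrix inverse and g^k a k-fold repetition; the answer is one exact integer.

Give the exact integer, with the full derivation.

516211153931201788

rho(a^-1) = [[3, -1], [-2, 1]]
... * rho(b) = [[7, -11], [-19, 30]]  ->  [[40, -63], [-33, 52]]
... * rho(a) = [[1, 1], [2, 3]]  ->  [[-86, -149], [71, 123]]
... * rho(a) = [[1, 1], [2, 3]]  ->  [[-384, -533], [317, 440]]
... * rho(b) = [[7, -11], [-19, 30]]  ->  [[7439, -11766], [-6141, 9713]]
... * rho(a^-1) = [[3, -1], [-2, 1]]  ->  [[45849, -19205], [-37849, 15854]]
... * rho(b) = [[7, -11], [-19, 30]]  ->  [[685838, -1080489], [-566169, 891959]]
... * rho(b) = [[7, -11], [-19, 30]]  ->  [[25330157, -39958888], [-20910404, 32986629]]
... * rho(a) = [[1, 1], [2, 3]]  ->  [[-54587619, -94546507], [45062854, 78049483]]
... * rho(b) = [[7, -11], [-19, 30]]  ->  [[1414270300, -2235931401], [-1167500199, 1845793096]]
... * rho(b) = [[7, -11], [-19, 30]]  ->  [[52382588719, -82634915330], [-43242570217, 68216295069]]
... * rho(a) = [[1, 1], [2, 3]]  ->  [[-112887241941, -195522157271], [93190019921, 161406314990]]
... * rho(b) = [[7, -11], [-19, 30]]  ->  [[2924710294562, -4623905056779], [-2414389845363, 3817099230569]]
... * rho(a) = [[1, 1], [2, 3]]  ->  [[-6323099818996, -10947004875775], [5219808615775, 9036907846344]]
... * rho(b) = [[7, -11], [-19, 30]]  ->  [[163731393906753, -258856048264294], [-135162588770111, 213689340616795]]
... * rho(b) = [[7, -11], [-19, 30]]  ->  [[6064384674368857, -9566726780903103], [-5006235593109882, 7897468694975071]]
... * rho(b) = [[7, -11], [-19, 30]]  ->  [[224218501557740956, -353710034845150517], [-185095554356295523, 291992652373460832]]
tr = 224218501557740956 + 291992652373460832 = 516211153931201788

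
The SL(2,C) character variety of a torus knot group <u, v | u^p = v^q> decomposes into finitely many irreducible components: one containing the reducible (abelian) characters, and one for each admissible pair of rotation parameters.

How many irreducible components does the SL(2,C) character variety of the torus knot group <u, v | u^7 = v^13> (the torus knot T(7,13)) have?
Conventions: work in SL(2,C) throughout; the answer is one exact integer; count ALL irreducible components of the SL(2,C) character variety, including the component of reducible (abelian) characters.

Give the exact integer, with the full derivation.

For T(7,13): irreducibility forces the central element u^7 = v^13 to one of +I, -I.
On an irreducible component, tr(u) is locked at 2*cos(pi*alpha/7) for some alpha in 1..6, and tr(v) at 2*cos(pi*beta/13) for some beta in 1..12.
Consistency of u^7 = (-1)^alpha I with v^13 = (-1)^beta I forces alpha = beta (mod 2).
count pairs: odd alpha (3 choices) x odd beta (6), plus even alpha (3) x even beta (6): 3*6 + 3*6 = 36.
That is 36 components of irreducible characters, and with the reducible (abelian) component the total is 37.

37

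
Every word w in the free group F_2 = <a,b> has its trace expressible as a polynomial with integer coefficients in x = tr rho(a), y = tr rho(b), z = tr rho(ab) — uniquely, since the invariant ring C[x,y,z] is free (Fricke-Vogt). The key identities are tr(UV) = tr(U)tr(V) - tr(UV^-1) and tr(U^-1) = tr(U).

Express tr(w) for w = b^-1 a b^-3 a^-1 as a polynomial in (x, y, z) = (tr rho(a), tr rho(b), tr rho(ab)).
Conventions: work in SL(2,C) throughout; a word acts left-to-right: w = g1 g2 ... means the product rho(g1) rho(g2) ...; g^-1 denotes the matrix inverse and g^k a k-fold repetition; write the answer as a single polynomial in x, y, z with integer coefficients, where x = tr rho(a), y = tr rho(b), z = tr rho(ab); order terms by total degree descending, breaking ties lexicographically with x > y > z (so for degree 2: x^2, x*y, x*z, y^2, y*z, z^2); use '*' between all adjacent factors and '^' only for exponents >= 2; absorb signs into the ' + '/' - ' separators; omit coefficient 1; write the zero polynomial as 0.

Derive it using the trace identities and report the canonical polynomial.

tr(b^-1) = tr(b) = y
tr(b^-2) = tr(b^-1)*tr(b) - tr(1) = y^2 - 2
tr(a b a) = tr(a)*tr(b a) - tr(b) = x*z - y
tr(a b a b) = tr(a b)*tr(a b) - tr(1)   [split at repeated a] = z^2 - 2
tr(b a b^-1 a) = tr(a b a)*tr(b) - tr(a b a b) = x*y*z - y^2 - z^2 + 2
tr(a^-1 b a b^-1) = tr(b a b^-1)*tr(a) - tr(b a b^-1 a) = -x*y*z + x^2 + y^2 + z^2 - 2
tr(a b^-2 a^-1 b) = tr(a^-1 b a b^-1)*tr(b) - tr(a^-1 b a) = -x*y^2*z + x^2*y + y^3 + y*z^2 - 3*y
tr(b^-1 a^-1 b^-1 a b^-1) = tr(a b^-2 a^-1)*tr(b) - tr(a b^-2 a^-1 b) = x*y^2*z - x^2*y - y*z^2 + y
tr(b^-1 a^-1 b^-1 a) = tr(a^-1 b^-1 a)*tr(b) - tr(a^-1 b^-1 a b) = x*y*z - x^2 - z^2 + 2
tr(b^-1 a b^-3 a^-1) = tr(b^-1 a^-1 b^-1 a b^-1)*tr(b) - tr(b^-1 a^-1 b^-1 a) = x*y^3*z - x^2*y^2 - y^2*z^2 - x*y*z + x^2 + y^2 + z^2 - 2

x*y^3*z - x^2*y^2 - y^2*z^2 - x*y*z + x^2 + y^2 + z^2 - 2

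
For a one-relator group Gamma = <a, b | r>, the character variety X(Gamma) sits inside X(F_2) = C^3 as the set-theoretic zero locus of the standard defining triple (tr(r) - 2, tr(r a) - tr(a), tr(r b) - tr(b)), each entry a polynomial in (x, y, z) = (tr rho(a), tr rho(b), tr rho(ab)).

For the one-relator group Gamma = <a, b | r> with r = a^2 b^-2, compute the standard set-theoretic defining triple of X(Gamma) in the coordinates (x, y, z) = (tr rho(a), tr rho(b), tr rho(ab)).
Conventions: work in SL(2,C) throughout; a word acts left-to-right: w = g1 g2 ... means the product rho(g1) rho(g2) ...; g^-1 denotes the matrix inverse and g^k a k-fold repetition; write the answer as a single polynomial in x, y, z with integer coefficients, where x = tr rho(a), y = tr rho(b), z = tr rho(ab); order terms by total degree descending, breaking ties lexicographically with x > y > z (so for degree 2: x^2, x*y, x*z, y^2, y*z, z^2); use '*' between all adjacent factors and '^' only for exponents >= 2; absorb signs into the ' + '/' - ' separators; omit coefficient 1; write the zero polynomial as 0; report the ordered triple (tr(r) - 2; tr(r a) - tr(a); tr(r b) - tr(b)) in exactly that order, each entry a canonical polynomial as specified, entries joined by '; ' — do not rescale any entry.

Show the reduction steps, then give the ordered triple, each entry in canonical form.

apply: trace(a^2) = trace(a)*trace(a) - trace(1) = x^2 - 2
trace(a^2 b) = trace(a)*trace(b a) - trace(b) = x*z - y
trace(a^2 b^-1) = trace(a^2)*trace(b) - trace(a^2 b) = x^2*y - x*z - y
use: trace(a^2 b^-2) = trace(a^2 b^-1)*trace(b) - trace(a^2) = x^2*y^2 - x*y*z - x^2 - y^2 + 2
trace(a^3) = trace(a)*trace(a^2) - trace(a) = x^3 - 3*x
use: trace(a^3 b) = trace(a)*trace(a b a) - trace(a b) = x^2*z - x*y - z
use: trace(b^-1 a^3) = trace(a^3)*trace(b) - trace(a^3 b) = x^3*y - x^2*z - 2*x*y + z
trace(a^2 b^-2 a) = trace(b^-1 a^3)*trace(b) - trace(b^-1 a^3 b) = x^3*y^2 - x^2*y*z - x^3 - 2*x*y^2 + y*z + 3*x
assemble the triple (trace(r) - 2; trace(r a) - x; trace(r b) - y)

x^2*y^2 - x*y*z - x^2 - y^2; x^3*y^2 - x^2*y*z - x^3 - 2*x*y^2 + y*z + 2*x; x^2*y - x*z - 2*y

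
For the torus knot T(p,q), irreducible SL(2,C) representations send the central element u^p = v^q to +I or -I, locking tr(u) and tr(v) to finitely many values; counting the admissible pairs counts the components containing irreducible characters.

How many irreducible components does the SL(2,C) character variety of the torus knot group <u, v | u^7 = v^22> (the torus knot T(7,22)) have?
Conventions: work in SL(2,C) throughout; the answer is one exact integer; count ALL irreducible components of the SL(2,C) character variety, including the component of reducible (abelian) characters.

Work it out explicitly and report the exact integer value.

For T(7,22): irreducibility forces the central element u^7 = v^22 to one of +I, -I.
On an irreducible component, tr(u) is locked at 2*cos(pi*alpha/7) for some alpha in 1..6, and tr(v) at 2*cos(pi*beta/22) for some beta in 1..21.
The two central values (-1)^alpha I and (-1)^beta I must be the same matrix, so alpha and beta share a parity.
Counting: 3 odd alphas x 11 odd betas + 3 even alphas x 10 even betas = 33 + 30 = 63.
components with irreducible characters: 63; plus the single component of reducible (abelian) characters: total 64.

64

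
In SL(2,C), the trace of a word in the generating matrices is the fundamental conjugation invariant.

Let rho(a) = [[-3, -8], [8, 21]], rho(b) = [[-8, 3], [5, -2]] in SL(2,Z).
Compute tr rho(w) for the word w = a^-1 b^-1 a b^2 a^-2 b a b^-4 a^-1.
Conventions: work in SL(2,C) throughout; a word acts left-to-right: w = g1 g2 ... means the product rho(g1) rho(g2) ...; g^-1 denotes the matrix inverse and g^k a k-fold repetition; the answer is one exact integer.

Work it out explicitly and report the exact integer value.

rho(a^-1) = [[21, 8], [-8, -3]]
... * rho(b^-1) = [[-2, -3], [-5, -8]]  ->  [[-82, -127], [31, 48]]
... * rho(a) = [[-3, -8], [8, 21]]  ->  [[-770, -2011], [291, 760]]
... * rho(b) = [[-8, 3], [5, -2]]  ->  [[-3895, 1712], [1472, -647]]
... * rho(b) = [[-8, 3], [5, -2]]  ->  [[39720, -15109], [-15011, 5710]]
... * rho(a^-1) = [[21, 8], [-8, -3]]  ->  [[954992, 363087], [-360911, -137218]]
... * rho(a^-1) = [[21, 8], [-8, -3]]  ->  [[17150136, 6550675], [-6481387, -2475634]]
... * rho(b) = [[-8, 3], [5, -2]]  ->  [[-104447713, 38349058], [39472926, -14492893]]
... * rho(a) = [[-3, -8], [8, 21]]  ->  [[620135603, 1640911922], [-234361922, -620134161]]
... * rho(b^-1) = [[-2, -3], [-5, -8]]  ->  [[-9444830816, -14987702185], [3569394649, 5664159054]]
... * rho(b^-1) = [[-2, -3], [-5, -8]]  ->  [[93828172557, 148236109928], [-35459584568, -56021456379]]
... * rho(b^-1) = [[-2, -3], [-5, -8]]  ->  [[-928836894754, -1467373397095], [351026451031, 554550404736]]
... * rho(b^-1) = [[-2, -3], [-5, -8]]  ->  [[9194540774983, 14525497861022], [-3474804925742, -5489482590981]]
... * rho(a^-1) = [[21, 8], [-8, -3]]  ->  [[76881373386467, 29979832616798], [-29055042712734, -11329991632993]]
tr = 76881373386467 + -11329991632993 = 65551381753474

65551381753474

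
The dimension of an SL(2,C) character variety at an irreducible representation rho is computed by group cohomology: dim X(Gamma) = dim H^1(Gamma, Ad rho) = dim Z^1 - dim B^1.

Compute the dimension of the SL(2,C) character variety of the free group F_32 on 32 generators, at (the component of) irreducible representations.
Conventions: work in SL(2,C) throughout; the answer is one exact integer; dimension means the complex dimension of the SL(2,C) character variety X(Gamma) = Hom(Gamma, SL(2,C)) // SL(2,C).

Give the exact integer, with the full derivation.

93

The free group F_32: 32 generators, no relators.
Z^1(Gamma, Ad rho) = (sl_2)^32: a cocycle is a free choice of one sl_2 vector per generator, so dim Z^1 = 3*32 = 96.
Irreducibility makes the coboundary map sl_2 -> Z^1 injective (trivial centralizer), so dim B^1 = 3.
dim X = dim H^1 = dim Z^1 - dim B^1 = 96 - 3 = 93.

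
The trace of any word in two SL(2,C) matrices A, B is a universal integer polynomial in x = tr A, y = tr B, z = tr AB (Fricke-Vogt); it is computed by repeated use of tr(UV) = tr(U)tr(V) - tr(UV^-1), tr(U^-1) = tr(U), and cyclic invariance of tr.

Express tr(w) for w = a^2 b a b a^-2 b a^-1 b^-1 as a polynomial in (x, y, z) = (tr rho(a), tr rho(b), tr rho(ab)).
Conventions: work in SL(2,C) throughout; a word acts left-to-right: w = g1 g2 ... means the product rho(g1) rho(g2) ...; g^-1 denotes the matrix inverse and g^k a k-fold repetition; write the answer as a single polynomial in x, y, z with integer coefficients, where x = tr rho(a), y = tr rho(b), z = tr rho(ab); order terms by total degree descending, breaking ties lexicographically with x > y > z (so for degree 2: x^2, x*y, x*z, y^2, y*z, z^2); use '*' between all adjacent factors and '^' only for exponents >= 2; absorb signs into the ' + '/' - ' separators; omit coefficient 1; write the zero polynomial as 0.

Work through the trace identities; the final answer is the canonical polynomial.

apply: tr(b a b) = tr(b)*tr(a b) - tr(a) = y*z - x
tr(a b a b) = tr(a b)*tr(a b) - tr(1) = z^2 - 2
tr(a b a) = tr(a)*tr(b a) - tr(b) = x*z - y
tr(b a b^2 a) = tr(b)*tr(a b a b) - tr(a b a) = y*z^2 - x*z - y
tr(b a b^2) = tr(b)*tr(b a b) - tr(b a) = y^2*z - x*y - z
apply: tr(b a b^2 a^2) = tr(a)*tr(b a b^2 a) - tr(b a b^2) = x*y*z^2 - x^2*z - y^2*z + z
use: tr(a^2 b a b^2 a) = tr(a)*tr(b a b^2 a^2) - tr(b a b^2 a) = x^2*y*z^2 - x^3*z - x*y^2*z - y*z^2 + 2*x*z + y
apply: tr(a b a b a b) = tr(a b a b)*tr(a b) - tr(b a) = z^3 - 3*z
tr(a b a b a) = tr(a)*tr(b a b a) - tr(b a b) = x*z^2 - y*z - x
use: tr(b a b^2 a b a) = tr(b)*tr(a b a b a b) - tr(a b a b a) = y*z^3 - x*z^2 - 2*y*z + x
apply: tr(a^2) = tr(a)*tr(a) - tr(1) = x^2 - 2
tr(a b^2 a) = tr(b)*tr(a^2 b) - tr(a^2) = x*y*z - x^2 - y^2 + 2
apply: tr(b a b^2 a b) = tr(b)*tr(a b^2 a b) - tr(a b^2 a) = y^2*z^2 - 2*x*y*z + x^2 - 2
apply: tr(a^2 b a b^2 a b) = tr(a)*tr(b a b^2 a b a) - tr(b a b^2 a b) = x*y*z^3 - x^2*z^2 - y^2*z^2 + 2
tr(b a b^-1 a^2 b a b) = tr(a^2 b a b^2 a)*tr(b) - tr(a^2 b a b^2 a b) = x^2*y^2*z^2 - x^3*y*z - x*y^3*z - x*y*z^3 + x^2*z^2 + 2*x*y*z + y^2 - 2
use: tr(a b a b a b a) = tr(a)*tr(b a b a b a) - tr(b a b a b) = x*z^3 - y*z^2 - 2*x*z + y
use: tr(a^2 b a b a b a) = tr(a)*tr(a b a b a b a) - tr(a b a b a b) = x^2*z^3 - x*y*z^2 - 2*x^2*z - z^3 + x*y + 3*z
use: tr(b a b a b a b a) = tr(b a b a)*tr(b a b a) - tr(1) = z^4 - 4*z^2 + 2
apply: tr(a^2 b a b a b a b) = tr(a)*tr(b a b a b a b a) - tr(b a b a b a b) = x*z^4 - y*z^3 - 3*x*z^2 + 2*y*z + x
apply: tr(b a b^-1 a^2 b a b a) = tr(a^2 b a b a b a)*tr(b) - tr(a^2 b a b a b a b) = x^2*y*z^3 - x*y^2*z^2 - x*z^4 - 2*x^2*y*z + x*y^2 + 3*x*z^2 + y*z - x
use: tr(b a b^-1 a^2 b a b a^-1) = tr(b a b^-1 a^2 b a b)*tr(a) - tr(b a b^-1 a^2 b a b a) = x^3*y^2*z^2 - x^4*y*z - x^2*y^3*z - 2*x^2*y*z^3 + x^3*z^2 + x*y^2*z^2 + x*z^4 + 4*x^2*y*z - 3*x*z^2 - y*z - x
tr(b^-1 a^2 b a b a^-2 b a) = tr(b a b^-1 a^2 b a b a^-1)*tr(a) - tr(b a b^-1 a^2 b a b) = x^4*y^2*z^2 - x^5*y*z - x^3*y^3*z - 2*x^3*y*z^3 + x^4*z^2 + x^2*z^4 + 5*x^3*y*z + x*y^3*z + x*y*z^3 - 4*x^2*z^2 - 3*x*y*z - x^2 - y^2 + 2
use: tr(a^2 b a b a^-2 b a^-1 b^-1) = tr(b^-1 a^2 b a b a^-2 b)*tr(a) - tr(b^-1 a^2 b a b a^-2 b a) = -x^4*y^2*z^2 + x^5*y*z + x^3*y^3*z + 2*x^3*y*z^3 - x^4*z^2 - x^2*z^4 - 5*x^3*y*z - x*y^3*z - x*y*z^3 + 4*x^2*z^2 + 4*x*y*z + y^2 - 2

-x^4*y^2*z^2 + x^5*y*z + x^3*y^3*z + 2*x^3*y*z^3 - x^4*z^2 - x^2*z^4 - 5*x^3*y*z - x*y^3*z - x*y*z^3 + 4*x^2*z^2 + 4*x*y*z + y^2 - 2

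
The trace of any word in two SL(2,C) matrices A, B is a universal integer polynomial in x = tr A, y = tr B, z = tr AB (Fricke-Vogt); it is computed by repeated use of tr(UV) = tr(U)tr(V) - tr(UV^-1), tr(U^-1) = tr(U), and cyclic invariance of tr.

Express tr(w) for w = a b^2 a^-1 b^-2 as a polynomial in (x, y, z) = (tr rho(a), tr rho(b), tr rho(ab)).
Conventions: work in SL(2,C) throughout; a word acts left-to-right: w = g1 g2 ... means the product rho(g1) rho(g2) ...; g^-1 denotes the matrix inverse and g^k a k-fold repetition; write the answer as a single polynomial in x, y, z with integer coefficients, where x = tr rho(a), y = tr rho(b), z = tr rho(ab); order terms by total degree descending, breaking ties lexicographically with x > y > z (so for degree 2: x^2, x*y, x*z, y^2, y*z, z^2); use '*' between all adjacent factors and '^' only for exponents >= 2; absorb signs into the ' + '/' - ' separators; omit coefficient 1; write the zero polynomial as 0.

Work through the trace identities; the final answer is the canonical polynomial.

and tr(a^2 b) = tr(a) tr(b a) - tr(b) = x*z - y
and tr(a^2) = tr(a) tr(a) - tr(1) = x^2 - 2
tr(a b^2 a) = tr(b) tr(a^2 b) - tr(a^2) = x*y*z - x^2 - y^2 + 2
tr(a b a b) = tr(a b) tr(a b) - tr(1)   [split at repeated a] = z^2 - 2
tr(a b^2 a b) = tr(b) tr(a b a b) - tr(a b a) = y*z^2 - x*z - y
next, tr(a b^2 a b^-1) = tr(a b^2 a) tr(b) - tr(a b^2 a b) = x*y^2*z - x^2*y - y^3 - y*z^2 + x*z + 3*y
tr(b^-2 a b^2 a) = tr(a b^2 a b^-1) tr(b) - tr(a b^2 a) = x*y^3*z - x^2*y^2 - y^4 - y^2*z^2 + x^2 + 4*y^2 - 2
tr(a b^2 a^-1 b^-2) = tr(b^-2 a b^2) tr(a) - tr(b^-2 a b^2 a) = -x*y^3*z + x^2*y^2 + y^4 + y^2*z^2 - 4*y^2 + 2

-x*y^3*z + x^2*y^2 + y^4 + y^2*z^2 - 4*y^2 + 2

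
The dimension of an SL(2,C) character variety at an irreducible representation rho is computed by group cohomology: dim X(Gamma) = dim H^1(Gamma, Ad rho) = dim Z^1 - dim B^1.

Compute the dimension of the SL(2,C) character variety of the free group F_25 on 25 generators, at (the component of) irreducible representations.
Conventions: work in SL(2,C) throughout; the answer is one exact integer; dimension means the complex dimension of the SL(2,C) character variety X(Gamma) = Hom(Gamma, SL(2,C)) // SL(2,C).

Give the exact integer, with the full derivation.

Here Gamma is free of rank 25 — no relator constrains a cocycle.
A cocycle picks one sl_2 vector per generator freely, giving dim Z^1 = 3*25 = 75.
Irreducibility makes the coboundary map sl_2 -> Z^1 injective (trivial centralizer), so dim B^1 = 3.
dim X = dim H^1 = dim Z^1 - dim B^1 = 75 - 3 = 72.

72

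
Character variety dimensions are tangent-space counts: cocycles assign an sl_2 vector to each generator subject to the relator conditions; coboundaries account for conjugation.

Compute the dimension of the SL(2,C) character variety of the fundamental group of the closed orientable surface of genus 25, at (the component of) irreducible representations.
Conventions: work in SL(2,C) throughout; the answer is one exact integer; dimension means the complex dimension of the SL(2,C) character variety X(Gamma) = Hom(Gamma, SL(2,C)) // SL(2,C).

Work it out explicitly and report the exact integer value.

Gamma = pi_1(Sigma_25) = < a_1, b_1, ..., a_25, b_25 | prod [a_i, b_i] > has 2g = 50 generators and 1 relator.
Unconstrained cocycle data is one sl_2 vector per generator (150 dimensions), cut by the relator condition d_2(z) = 0.
At an irreducible rho, H^2 = coker(d_2) vanishes (Poincare duality: H^2 is dual to H^0 = invariants = 0), so d_2 is surjective onto sl_2 and dim Z^1 = 150 - 3 = 147.
dim B^1 = 3 (coboundaries, injective at irreducible rho).
dim H^1 = 147 - 3 = 144 = dim X.

144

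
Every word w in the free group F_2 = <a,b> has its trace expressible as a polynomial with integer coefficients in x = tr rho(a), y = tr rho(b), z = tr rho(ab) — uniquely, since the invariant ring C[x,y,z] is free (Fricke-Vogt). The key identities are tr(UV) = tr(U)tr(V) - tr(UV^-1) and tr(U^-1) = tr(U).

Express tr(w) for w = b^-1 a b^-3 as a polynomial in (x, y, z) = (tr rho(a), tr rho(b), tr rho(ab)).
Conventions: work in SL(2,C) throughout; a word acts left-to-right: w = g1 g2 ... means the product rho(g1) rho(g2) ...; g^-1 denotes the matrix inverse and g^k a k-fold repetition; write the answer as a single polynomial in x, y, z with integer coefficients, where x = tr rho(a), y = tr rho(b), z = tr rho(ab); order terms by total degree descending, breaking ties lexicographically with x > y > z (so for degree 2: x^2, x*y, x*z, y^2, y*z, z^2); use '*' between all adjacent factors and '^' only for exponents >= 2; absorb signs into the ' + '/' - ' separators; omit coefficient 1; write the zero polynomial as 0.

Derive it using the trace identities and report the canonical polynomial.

next, trace(b^-1 a) = trace(a) trace(b) - trace(a b)  (eliminate b^-1) = x*y - z
trace(b^-1 a b^-1) = trace(b^-1 a) trace(b) - trace(b^-1 a b)  (eliminate b^-1) = x*y^2 - y*z - x
and trace(b^-2 a b^-1) = trace(b^-1 a b^-1) trace(b) - trace(b^-1 a)  (eliminate b^-1) = x*y^3 - y^2*z - 2*x*y + z
trace(b^-1 a b^-3) = trace(b^-2 a b^-1) trace(b) - trace(b^-2 a)  (eliminate b^-1) = x*y^4 - y^3*z - 3*x*y^2 + 2*y*z + x

x*y^4 - y^3*z - 3*x*y^2 + 2*y*z + x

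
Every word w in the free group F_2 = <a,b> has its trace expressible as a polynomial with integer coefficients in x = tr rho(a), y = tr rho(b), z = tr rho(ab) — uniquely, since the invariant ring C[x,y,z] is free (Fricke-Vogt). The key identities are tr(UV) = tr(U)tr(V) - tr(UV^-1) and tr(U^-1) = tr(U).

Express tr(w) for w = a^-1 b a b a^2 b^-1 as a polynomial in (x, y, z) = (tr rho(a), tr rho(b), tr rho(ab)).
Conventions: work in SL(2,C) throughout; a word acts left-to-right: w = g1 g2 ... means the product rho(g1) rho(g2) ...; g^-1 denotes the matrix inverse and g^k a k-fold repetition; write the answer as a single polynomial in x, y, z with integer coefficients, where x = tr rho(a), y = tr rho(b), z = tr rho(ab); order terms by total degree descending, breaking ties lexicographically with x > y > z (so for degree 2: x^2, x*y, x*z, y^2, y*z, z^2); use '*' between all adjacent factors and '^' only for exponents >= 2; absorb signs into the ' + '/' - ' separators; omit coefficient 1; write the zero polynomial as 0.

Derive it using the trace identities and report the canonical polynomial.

tr(b a b a) = tr(b a) * tr(b a) - tr(1)   [split at a repeated b] = z^2 - 2
tr(a b a) = tr(a) * tr(b a) - tr(b)   [square of a] = x*z - y
tr(b^2 a b a) = tr(b) * tr(a b a b) - tr(a b a)   [square of b] = y*z^2 - x*z - y
tr(a b^2) = tr(b) * tr(a b) - tr(a)   [square of b] = y*z - x
tr(b^2 a b) = tr(b) * tr(a b^2) - tr(a b)   [square of b] = y^2*z - x*y - z
tr(b a b a^2 b) = tr(a) * tr(b^2 a b a) - tr(b^2 a b)   [square of a] = x*y*z^2 - x^2*z - y^2*z + z
tr(b a b a b a) = tr(b a b a) * tr(b a) - tr(a b)   [split at a repeated b] = z^3 - 3*z
tr(b a b a^2 b a) = tr(a) * tr(b a b a b a) - tr(b a b a b)   [square of a] = x*z^3 - y*z^2 - 2*x*z + y
tr(a^-1 b a b a^2 b) = tr(b a b a^2 b) * tr(a) - tr(b a b a^2 b a)   [inverse elimination on a] = x^2*y*z^2 - x^3*z - x*y^2*z - x*z^3 + y*z^2 + 3*x*z - y
tr(a^-1 b a b a^2 b^-1) = tr(a^-1 b a b a^2) * tr(b) - tr(a^-1 b a b a^2 b)   [inverse elimination on b] = -x^2*y*z^2 + x^3*z + x*y^2*z + x*z^3 - 3*x*z - y

-x^2*y*z^2 + x^3*z + x*y^2*z + x*z^3 - 3*x*z - y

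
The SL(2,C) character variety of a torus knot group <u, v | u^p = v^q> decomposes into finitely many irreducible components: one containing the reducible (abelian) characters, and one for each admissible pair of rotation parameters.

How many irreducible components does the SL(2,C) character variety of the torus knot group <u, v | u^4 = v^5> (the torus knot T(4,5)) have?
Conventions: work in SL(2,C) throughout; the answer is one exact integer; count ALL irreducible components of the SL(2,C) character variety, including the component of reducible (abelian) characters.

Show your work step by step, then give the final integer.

7

For T(4,5): irreducibility forces the central element u^4 = v^5 to one of +I, -I.
On an irreducible component, tr(u) is locked at 2*cos(pi*alpha/4) for some alpha in 1..3, and tr(v) at 2*cos(pi*beta/5) for some beta in 1..4.
The two central values (-1)^alpha I and (-1)^beta I must be the same matrix, so alpha and beta share a parity.
count pairs: odd alpha (2 choices) x odd beta (2), plus even alpha (1) x even beta (2): 2*2 + 1*2 = 6.
components with irreducible characters: 6; plus the single component of reducible (abelian) characters: total 7.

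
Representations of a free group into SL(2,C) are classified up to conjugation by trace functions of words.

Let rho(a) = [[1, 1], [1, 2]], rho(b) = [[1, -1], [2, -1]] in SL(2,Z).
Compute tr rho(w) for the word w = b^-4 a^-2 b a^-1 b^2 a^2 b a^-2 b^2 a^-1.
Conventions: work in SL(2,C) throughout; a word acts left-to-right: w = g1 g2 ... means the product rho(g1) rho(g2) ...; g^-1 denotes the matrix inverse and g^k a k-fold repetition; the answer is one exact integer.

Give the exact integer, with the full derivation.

-322

rho(b^-1) = [[-1, 1], [-2, 1]]
... * rho(b^-1) = [[-1, 1], [-2, 1]]  ->  [[-1, 0], [0, -1]]
... * rho(b^-1) = [[-1, 1], [-2, 1]]  ->  [[1, -1], [2, -1]]
... * rho(b^-1) = [[-1, 1], [-2, 1]]  ->  [[1, 0], [0, 1]]
... * rho(a^-1) = [[2, -1], [-1, 1]]  ->  [[2, -1], [-1, 1]]
... * rho(a^-1) = [[2, -1], [-1, 1]]  ->  [[5, -3], [-3, 2]]
... * rho(b) = [[1, -1], [2, -1]]  ->  [[-1, -2], [1, 1]]
... * rho(a^-1) = [[2, -1], [-1, 1]]  ->  [[0, -1], [1, 0]]
... * rho(b) = [[1, -1], [2, -1]]  ->  [[-2, 1], [1, -1]]
... * rho(b) = [[1, -1], [2, -1]]  ->  [[0, 1], [-1, 0]]
... * rho(a) = [[1, 1], [1, 2]]  ->  [[1, 2], [-1, -1]]
... * rho(a) = [[1, 1], [1, 2]]  ->  [[3, 5], [-2, -3]]
... * rho(b) = [[1, -1], [2, -1]]  ->  [[13, -8], [-8, 5]]
... * rho(a^-1) = [[2, -1], [-1, 1]]  ->  [[34, -21], [-21, 13]]
... * rho(a^-1) = [[2, -1], [-1, 1]]  ->  [[89, -55], [-55, 34]]
... * rho(b) = [[1, -1], [2, -1]]  ->  [[-21, -34], [13, 21]]
... * rho(b) = [[1, -1], [2, -1]]  ->  [[-89, 55], [55, -34]]
... * rho(a^-1) = [[2, -1], [-1, 1]]  ->  [[-233, 144], [144, -89]]
tr = -233 + -89 = -322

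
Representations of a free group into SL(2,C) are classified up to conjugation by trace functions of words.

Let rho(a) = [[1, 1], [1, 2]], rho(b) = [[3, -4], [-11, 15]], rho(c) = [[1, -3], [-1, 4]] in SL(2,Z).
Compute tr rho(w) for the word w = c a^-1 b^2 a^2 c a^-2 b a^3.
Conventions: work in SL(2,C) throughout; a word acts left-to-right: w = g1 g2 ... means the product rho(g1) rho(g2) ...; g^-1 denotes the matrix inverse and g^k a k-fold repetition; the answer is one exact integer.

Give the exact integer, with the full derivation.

rho(c) = [[1, -3], [-1, 4]]
... * rho(a^-1) = [[2, -1], [-1, 1]]  ->  [[5, -4], [-6, 5]]
... * rho(b) = [[3, -4], [-11, 15]]  ->  [[59, -80], [-73, 99]]
... * rho(b) = [[3, -4], [-11, 15]]  ->  [[1057, -1436], [-1308, 1777]]
... * rho(a) = [[1, 1], [1, 2]]  ->  [[-379, -1815], [469, 2246]]
... * rho(a) = [[1, 1], [1, 2]]  ->  [[-2194, -4009], [2715, 4961]]
... * rho(c) = [[1, -3], [-1, 4]]  ->  [[1815, -9454], [-2246, 11699]]
... * rho(a^-1) = [[2, -1], [-1, 1]]  ->  [[13084, -11269], [-16191, 13945]]
... * rho(a^-1) = [[2, -1], [-1, 1]]  ->  [[37437, -24353], [-46327, 30136]]
... * rho(b) = [[3, -4], [-11, 15]]  ->  [[380194, -515043], [-470477, 637348]]
... * rho(a) = [[1, 1], [1, 2]]  ->  [[-134849, -649892], [166871, 804219]]
... * rho(a) = [[1, 1], [1, 2]]  ->  [[-784741, -1434633], [971090, 1775309]]
... * rho(a) = [[1, 1], [1, 2]]  ->  [[-2219374, -3654007], [2746399, 4521708]]
tr = -2219374 + 4521708 = 2302334

2302334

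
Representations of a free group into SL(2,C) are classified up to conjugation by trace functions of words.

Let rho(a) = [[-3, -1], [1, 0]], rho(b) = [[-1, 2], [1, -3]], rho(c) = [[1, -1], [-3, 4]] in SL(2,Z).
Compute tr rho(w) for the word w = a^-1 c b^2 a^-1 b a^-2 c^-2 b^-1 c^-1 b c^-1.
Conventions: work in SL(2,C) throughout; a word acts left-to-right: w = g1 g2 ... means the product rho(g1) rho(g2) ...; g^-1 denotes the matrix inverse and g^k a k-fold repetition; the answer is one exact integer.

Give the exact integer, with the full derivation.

rho(a^-1) = [[0, 1], [-1, -3]]
... * rho(c) = [[1, -1], [-3, 4]]  ->  [[-3, 4], [8, -11]]
... * rho(b) = [[-1, 2], [1, -3]]  ->  [[7, -18], [-19, 49]]
... * rho(b) = [[-1, 2], [1, -3]]  ->  [[-25, 68], [68, -185]]
... * rho(a^-1) = [[0, 1], [-1, -3]]  ->  [[-68, -229], [185, 623]]
... * rho(b) = [[-1, 2], [1, -3]]  ->  [[-161, 551], [438, -1499]]
... * rho(a^-1) = [[0, 1], [-1, -3]]  ->  [[-551, -1814], [1499, 4935]]
... * rho(a^-1) = [[0, 1], [-1, -3]]  ->  [[1814, 4891], [-4935, -13306]]
... * rho(c^-1) = [[4, 1], [3, 1]]  ->  [[21929, 6705], [-59658, -18241]]
... * rho(c^-1) = [[4, 1], [3, 1]]  ->  [[107831, 28634], [-293355, -77899]]
... * rho(b^-1) = [[-3, -2], [-1, -1]]  ->  [[-352127, -244296], [957964, 664609]]
... * rho(c^-1) = [[4, 1], [3, 1]]  ->  [[-2141396, -596423], [5825683, 1622573]]
... * rho(b) = [[-1, 2], [1, -3]]  ->  [[1544973, -2493523], [-4203110, 6783647]]
... * rho(c^-1) = [[4, 1], [3, 1]]  ->  [[-1300677, -948550], [3538501, 2580537]]
tr = -1300677 + 2580537 = 1279860

1279860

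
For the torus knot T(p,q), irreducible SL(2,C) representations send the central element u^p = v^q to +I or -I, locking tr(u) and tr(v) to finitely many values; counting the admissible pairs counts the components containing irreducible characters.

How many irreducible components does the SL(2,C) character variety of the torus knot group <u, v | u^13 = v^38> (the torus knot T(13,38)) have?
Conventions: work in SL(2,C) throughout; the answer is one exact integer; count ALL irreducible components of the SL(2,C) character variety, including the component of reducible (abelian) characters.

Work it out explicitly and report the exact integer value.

223

In the torus knot group T(13,38), u^13 = v^38 is central, so an irreducible representation sends it to +I or -I (Schur).
So on each irreducible component the traces are pinned: tr(u) = 2*cos(pi*alpha/13) with 1 <= alpha <= 12, tr(v) = 2*cos(pi*beta/38) with 1 <= beta <= 37.
u^13 = (-1)^alpha I and v^38 = (-1)^beta I must agree, so alpha and beta have equal parity.
Enumerate parity-matched pairs: 6*19 odd-odd plus 6*18 even-even gives 222.
Total: 222 irreducible-character components + 1 reducible (abelian) component = 223.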